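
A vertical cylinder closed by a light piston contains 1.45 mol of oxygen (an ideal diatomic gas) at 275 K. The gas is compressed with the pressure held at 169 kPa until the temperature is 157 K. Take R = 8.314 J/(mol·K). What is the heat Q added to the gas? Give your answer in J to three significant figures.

Q ≈ -4980 J

Isobaric: W = nRΔT = (1.45)(8.314)(-118) = -1423 J.
ΔU = nCᵥΔT with Cᵥ = 5R/2: ΔU = (1.45)(20.79)(-118) = -3556 J.
Q = ΔU + W = -3556 − 1423 = -4979 J.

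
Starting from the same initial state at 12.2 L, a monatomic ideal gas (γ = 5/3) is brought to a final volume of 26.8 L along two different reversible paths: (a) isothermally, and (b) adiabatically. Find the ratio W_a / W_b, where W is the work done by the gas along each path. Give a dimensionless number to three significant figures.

W_a / W_b ≈ 1.29

Path (a) isothermal: W = P₁V₁ ln(V₂/V₁) → W_a/(P₁V₁) = 0.787.
Path (b) adiabatic: W = P₁V₁(1 − (V₁/V₂)^(γ−1))/(γ−1) → W_b/(P₁V₁) = 0.6124.
W_a / W_b = 0.787 / 0.6124 = 1.285.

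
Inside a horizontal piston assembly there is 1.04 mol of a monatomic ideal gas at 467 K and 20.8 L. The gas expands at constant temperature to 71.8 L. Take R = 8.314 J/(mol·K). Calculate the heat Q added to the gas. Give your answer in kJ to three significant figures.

Isothermal ⇒ ΔU = 0, so Q = W = nRT ln(V₂/V₁).
Q = (1.04)(8.314)(467) ln(71.8/20.8) = 4038 × 1.239 = 5003 J.

Q ≈ 5.00 kJ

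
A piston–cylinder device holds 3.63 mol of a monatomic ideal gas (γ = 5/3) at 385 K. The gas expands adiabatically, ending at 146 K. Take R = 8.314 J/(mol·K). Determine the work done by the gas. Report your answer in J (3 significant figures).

Adiabatic ⇒ Q = 0, so W_by = −ΔU = nCᵥ(T₁ − T₂).
Cᵥ = 3R/2 = 12.47 J/(mol·K).
W = (3.63)(12.47)(385 − 146) = 10819 J.

W ≈ 10800 J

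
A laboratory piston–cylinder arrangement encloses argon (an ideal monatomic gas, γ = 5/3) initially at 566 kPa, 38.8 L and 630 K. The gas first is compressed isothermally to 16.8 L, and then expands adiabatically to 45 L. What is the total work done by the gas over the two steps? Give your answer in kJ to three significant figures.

W_total ≈ -2.52 kJ

Step 1 (isothermal): W = P₁V₁ ln(V₂/V₁) = (21961) ln(16.8/38.8) = -18382 J.
After step 1: P = 1307 kPa, V = 16.8 L, T = 630 K.
Step 2 (adiabatic): W = (P₁V₁ − P₂V₂)/(γ−1) = (21961 − 11386)/0.667 = 15862 J.
W_total = -18382 + 15862 = -2520 J.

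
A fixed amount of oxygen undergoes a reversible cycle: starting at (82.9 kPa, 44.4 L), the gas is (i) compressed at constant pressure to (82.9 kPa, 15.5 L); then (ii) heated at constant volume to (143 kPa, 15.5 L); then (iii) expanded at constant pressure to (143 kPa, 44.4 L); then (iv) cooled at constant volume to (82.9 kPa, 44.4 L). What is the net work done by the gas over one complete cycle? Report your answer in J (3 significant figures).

W_net ≈ 1740 J

Constant-volume legs do no work.
W(i) = (82.9)(15.5 − 44.4) = -2396 J; W(iii) = (143)(44.4 − 15.5) = 4133 J.
W_net = -2396 + 4133 = 1737 J (the clockwise enclosed area).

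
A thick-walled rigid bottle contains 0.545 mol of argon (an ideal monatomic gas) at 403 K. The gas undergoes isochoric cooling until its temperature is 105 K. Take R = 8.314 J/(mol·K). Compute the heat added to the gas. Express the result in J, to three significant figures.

Q ≈ -2030 J

Constant volume ⇒ W = 0, so Q = ΔU = nCᵥΔT with Cᵥ = 3R/2 = 12.47 J/(mol·K).
ΔU = (0.545)(12.47)(105 − 403) = -2025 J.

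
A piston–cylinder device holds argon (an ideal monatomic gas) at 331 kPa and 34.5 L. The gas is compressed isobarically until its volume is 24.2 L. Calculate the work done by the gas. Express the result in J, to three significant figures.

Isobaric: W = P ΔV.
W = (331 kPa)(24.2 − 34.5 L) = (331)(-10.3) = -3409 J.

W ≈ -3410 J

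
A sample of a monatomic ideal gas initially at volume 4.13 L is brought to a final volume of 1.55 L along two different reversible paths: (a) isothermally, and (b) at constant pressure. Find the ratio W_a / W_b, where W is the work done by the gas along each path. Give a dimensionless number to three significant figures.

W_a / W_b ≈ 1.57

Path (a) isothermal: W = P₁V₁ ln(V₂/V₁) → W_a/(P₁V₁) = -0.98.
Path (b) isobaric: W = P₁(V₂ − V₁) → W_b/(P₁V₁) = -0.6247.
W_a / W_b = -0.98 / -0.6247 = 1.569.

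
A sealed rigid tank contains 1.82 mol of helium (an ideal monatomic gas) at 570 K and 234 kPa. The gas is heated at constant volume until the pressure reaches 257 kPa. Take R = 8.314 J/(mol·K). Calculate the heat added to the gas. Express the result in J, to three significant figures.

Q ≈ 1270 J

Constant volume ⇒ W = 0, so Q = ΔU = nCᵥΔT with Cᵥ = 3R/2 = 12.47 J/(mol·K).
At constant V, T₂/T₁ = P₂/P₁ ⇒ ΔT = T₁(P₂/P₁ − 1) = 570·(257/234 − 1) = 56.03 K.
ΔU = (1.82)(12.47)(56.03) = 1272 J.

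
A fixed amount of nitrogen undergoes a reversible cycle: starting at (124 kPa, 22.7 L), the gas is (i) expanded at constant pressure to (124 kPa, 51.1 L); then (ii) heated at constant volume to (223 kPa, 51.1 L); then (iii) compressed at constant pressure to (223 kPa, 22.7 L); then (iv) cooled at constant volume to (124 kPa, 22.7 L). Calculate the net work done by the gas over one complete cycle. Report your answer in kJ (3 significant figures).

Constant-volume legs do no work.
W(i) = (124)(51.1 − 22.7) = 3522 J; W(iii) = (223)(22.7 − 51.1) = -6333 J.
W_net = 3522 − 6333 = -2812 J (the counter-clockwise enclosed area).

W_net ≈ -2.81 kJ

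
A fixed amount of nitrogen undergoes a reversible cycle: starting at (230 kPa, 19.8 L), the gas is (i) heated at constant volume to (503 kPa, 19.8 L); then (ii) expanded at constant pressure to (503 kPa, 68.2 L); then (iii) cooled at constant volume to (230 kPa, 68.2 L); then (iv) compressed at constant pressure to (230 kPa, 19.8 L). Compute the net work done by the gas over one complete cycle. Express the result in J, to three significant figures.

Constant-volume legs do no work.
W(ii) = (503)(68.2 − 19.8) = 24345 J; W(iv) = (230)(19.8 − 68.2) = -11132 J.
W_net = 24345 − 11132 = 13213 J (the clockwise enclosed area).

W_net ≈ 13200 J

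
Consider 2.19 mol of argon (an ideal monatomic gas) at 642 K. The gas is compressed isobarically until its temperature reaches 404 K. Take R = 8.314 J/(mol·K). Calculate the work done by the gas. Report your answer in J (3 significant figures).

W ≈ -4330 J

Isobaric: W = P ΔV = nR ΔT.
W = (2.19)(8.314)(404 − 642) = -4333 J.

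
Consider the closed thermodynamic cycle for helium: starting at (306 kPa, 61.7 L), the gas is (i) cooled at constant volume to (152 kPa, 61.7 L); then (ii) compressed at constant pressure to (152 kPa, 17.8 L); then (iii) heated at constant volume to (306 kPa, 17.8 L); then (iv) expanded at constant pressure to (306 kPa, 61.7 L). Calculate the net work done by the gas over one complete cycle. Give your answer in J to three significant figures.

W_net ≈ 6760 J

Constant-volume legs do no work.
W(ii) = (152)(17.8 − 61.7) = -6673 J; W(iv) = (306)(61.7 − 17.8) = 13433 J.
W_net = -6673 + 13433 = 6761 J (the clockwise enclosed area).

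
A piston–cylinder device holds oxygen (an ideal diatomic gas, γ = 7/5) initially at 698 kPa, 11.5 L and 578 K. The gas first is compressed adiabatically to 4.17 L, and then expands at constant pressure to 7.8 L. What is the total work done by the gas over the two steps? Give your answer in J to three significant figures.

W_total ≈ 442 J

Step 1 (adiabatic): W = (P₁V₁ − P₂V₂)/(γ−1) = (8027 − 12044)/0.4 = -10043 J.
After step 1: P = 2888 kPa, V = 4.17 L, T = 867.3 K.
Step 2 (isobaric): W = PΔV = (2888 kPa)(7.8 − 4.17 L) = 10485 J.
W_total = -10043 + 10485 = 441.5 J.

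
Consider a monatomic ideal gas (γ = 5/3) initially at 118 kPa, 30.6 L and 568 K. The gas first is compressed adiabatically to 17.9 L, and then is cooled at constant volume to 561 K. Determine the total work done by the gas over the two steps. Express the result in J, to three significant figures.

W_total ≈ -2330 J

Step 1 (adiabatic): W = (P₁V₁ − P₂V₂)/(γ−1) = (3611 − 5162)/0.667 = -2327 J.
Step 2 (isochoric): W = 0 (constant volume).
W_total = -2327 + 0 = -2327 J.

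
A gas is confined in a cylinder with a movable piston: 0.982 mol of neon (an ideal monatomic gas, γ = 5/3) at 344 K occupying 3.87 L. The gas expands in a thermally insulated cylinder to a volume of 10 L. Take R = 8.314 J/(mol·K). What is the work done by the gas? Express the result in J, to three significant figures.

Adiabatic: TV^(γ−1) = const with γ = 5/3.
T₂ = T₁ (V₁/V₂)^(γ−1) = 344 × (3.87/10)^0.667 = 344 × 0.5311 = 182.7 K.
W_by = nCᵥ(T₁ − T₂) = (0.982)(12.47)(344 − 182.7) = 1976 J.

W ≈ 1980 J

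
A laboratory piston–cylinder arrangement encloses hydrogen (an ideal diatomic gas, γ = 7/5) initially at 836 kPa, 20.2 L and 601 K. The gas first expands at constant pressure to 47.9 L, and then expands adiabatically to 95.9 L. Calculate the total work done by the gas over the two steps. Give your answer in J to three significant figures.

W_total ≈ 47400 J

Step 1 (isobaric): W = PΔV = (836 kPa)(47.9 − 20.2 L) = 23157 J.
After step 1: P = 836 kPa, V = 47.9 L, T = 1425 K.
Step 2 (adiabatic): W = (P₁V₁ − P₂V₂)/(γ−1) = (40044 − 30335)/0.4 = 24273 J.
W_total = 23157 + 24273 = 47430 J.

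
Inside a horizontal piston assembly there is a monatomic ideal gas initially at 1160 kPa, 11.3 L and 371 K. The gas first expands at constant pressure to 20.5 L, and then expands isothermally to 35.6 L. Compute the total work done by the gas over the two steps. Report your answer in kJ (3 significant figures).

W_total ≈ 23.8 kJ

Step 1 (isobaric): W = PΔV = (1160 kPa)(20.5 − 11.3 L) = 10672 J.
After step 1: P = 1160 kPa, V = 20.5 L, T = 673.1 K.
Step 2 (isothermal): W = P₁V₁ ln(V₂/V₁) = (23780) ln(35.6/20.5) = 13125 J.
W_total = 10672 + 13125 = 23797 J.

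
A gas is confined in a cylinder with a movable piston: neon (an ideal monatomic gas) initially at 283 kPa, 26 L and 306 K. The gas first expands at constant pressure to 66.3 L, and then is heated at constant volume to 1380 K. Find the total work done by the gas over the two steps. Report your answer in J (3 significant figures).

W_total ≈ 11400 J

Step 1 (isobaric): W = PΔV = (283 kPa)(66.3 − 26 L) = 11405 J.
Step 2 (isochoric): W = 0 (constant volume).
W_total = 11405 + 0 = 11405 J.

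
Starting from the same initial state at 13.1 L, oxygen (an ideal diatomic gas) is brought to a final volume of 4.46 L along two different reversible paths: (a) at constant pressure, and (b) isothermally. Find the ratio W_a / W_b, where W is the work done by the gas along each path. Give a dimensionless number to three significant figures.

Path (a) isobaric: W = P₁(V₂ − V₁) → W_a/(P₁V₁) = -0.6595.
Path (b) isothermal: W = P₁V₁ ln(V₂/V₁) → W_b/(P₁V₁) = -1.077.
W_a / W_b = -0.6595 / -1.077 = 0.6121.

W_a / W_b ≈ 0.612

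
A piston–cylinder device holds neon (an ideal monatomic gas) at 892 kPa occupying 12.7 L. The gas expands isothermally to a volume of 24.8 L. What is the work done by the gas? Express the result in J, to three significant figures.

Isothermal: W = nRT ln(V₂/V₁) = P₁V₁ ln(V₂/V₁).
P₁V₁ = (892 kPa)(12.7 L) = 11328 J.
W = 11328 × ln(24.8/12.7) = 11328 × 0.6692
W_by_gas = 7581 J.

W ≈ 7580 J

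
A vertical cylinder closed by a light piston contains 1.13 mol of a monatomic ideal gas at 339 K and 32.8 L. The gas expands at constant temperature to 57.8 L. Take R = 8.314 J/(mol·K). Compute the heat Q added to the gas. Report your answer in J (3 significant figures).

Isothermal ⇒ ΔU = 0, so Q = W = nRT ln(V₂/V₁).
Q = (1.13)(8.314)(339) ln(57.8/32.8) = 3185 × 0.5666 = 1804 J.

Q ≈ 1800 J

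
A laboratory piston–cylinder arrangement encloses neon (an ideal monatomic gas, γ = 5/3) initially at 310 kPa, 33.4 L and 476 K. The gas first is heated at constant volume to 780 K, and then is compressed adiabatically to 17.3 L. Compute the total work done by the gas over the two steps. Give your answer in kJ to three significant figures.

Step 1 (isochoric): W = 0 (constant volume).
After step 1: P = 508 kPa (V unchanged).
Step 2 (adiabatic): W = (P₁V₁ − P₂V₂)/(γ−1) = (16967 − 26306)/0.667 = -14010 J.
W_total = 0 − 14010 = -14010 J.

W_total ≈ -14.0 kJ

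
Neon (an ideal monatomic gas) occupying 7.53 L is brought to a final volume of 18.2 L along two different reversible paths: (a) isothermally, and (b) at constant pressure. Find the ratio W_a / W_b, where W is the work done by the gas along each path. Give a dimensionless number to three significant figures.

W_a / W_b ≈ 0.623

Path (a) isothermal: W = P₁V₁ ln(V₂/V₁) → W_a/(P₁V₁) = 0.8825.
Path (b) isobaric: W = P₁(V₂ − V₁) → W_b/(P₁V₁) = 1.417.
W_a / W_b = 0.8825 / 1.417 = 0.6228.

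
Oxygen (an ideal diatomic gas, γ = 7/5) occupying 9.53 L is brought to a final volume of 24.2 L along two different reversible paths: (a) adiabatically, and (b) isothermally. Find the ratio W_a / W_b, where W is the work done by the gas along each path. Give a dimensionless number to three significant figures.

W_a / W_b ≈ 0.835

Path (a) adiabatic: W = P₁V₁(1 − (V₁/V₂)^(γ−1))/(γ−1) → W_a/(P₁V₁) = 0.7779.
Path (b) isothermal: W = P₁V₁ ln(V₂/V₁) → W_b/(P₁V₁) = 0.9319.
W_a / W_b = 0.7779 / 0.9319 = 0.8348.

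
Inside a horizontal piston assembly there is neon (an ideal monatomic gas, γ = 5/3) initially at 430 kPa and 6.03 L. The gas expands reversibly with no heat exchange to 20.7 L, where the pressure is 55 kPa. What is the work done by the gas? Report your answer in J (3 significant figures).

W ≈ 2180 J

Adiabatic: W = (P₁V₁ − P₂V₂)/(γ − 1) with γ = 5/3.
P₁V₁ = 2593 J, P₂V₂ = 1138 J.
W = (2593 − 1138) / 0.6667 = 2182 J.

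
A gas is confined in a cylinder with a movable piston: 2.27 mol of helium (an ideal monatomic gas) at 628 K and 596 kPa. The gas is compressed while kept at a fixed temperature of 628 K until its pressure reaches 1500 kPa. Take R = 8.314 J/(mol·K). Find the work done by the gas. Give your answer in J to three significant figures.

Isothermal process: W = nRT ln(V₂/V₁) = nRT ln(P₁/P₂).
W = (2.27)(8.314)(628) × ln(596/1500)
  = 11852 × ln(0.3973) = 11852 × -0.923
W_by_gas = -10939 J.

W ≈ -10900 J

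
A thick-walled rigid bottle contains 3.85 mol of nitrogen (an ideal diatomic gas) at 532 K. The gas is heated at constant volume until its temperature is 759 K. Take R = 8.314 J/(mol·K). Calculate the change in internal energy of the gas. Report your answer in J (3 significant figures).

ΔU ≈ 18200 J

Constant volume ⇒ W = 0, so Q = ΔU = nCᵥΔT with Cᵥ = 5R/2 = 20.79 J/(mol·K).
ΔU = (3.85)(20.79)(759 − 532) = 18165 J.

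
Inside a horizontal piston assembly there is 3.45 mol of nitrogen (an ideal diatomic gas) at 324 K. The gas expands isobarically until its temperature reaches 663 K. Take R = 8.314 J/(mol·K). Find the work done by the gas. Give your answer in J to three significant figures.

W ≈ 9720 J

Isobaric: W = P ΔV = nR ΔT.
W = (3.45)(8.314)(663 − 324) = 9724 J.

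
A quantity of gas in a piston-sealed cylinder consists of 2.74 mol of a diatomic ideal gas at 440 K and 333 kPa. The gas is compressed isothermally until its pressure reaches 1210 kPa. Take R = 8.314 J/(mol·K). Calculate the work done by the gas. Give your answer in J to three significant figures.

Isothermal process: W = nRT ln(V₂/V₁) = nRT ln(P₁/P₂).
W = (2.74)(8.314)(440) × ln(333/1210)
  = 10023 × ln(0.2752) = 10023 × -1.29
W_by_gas = -12932 J.

W ≈ -12900 J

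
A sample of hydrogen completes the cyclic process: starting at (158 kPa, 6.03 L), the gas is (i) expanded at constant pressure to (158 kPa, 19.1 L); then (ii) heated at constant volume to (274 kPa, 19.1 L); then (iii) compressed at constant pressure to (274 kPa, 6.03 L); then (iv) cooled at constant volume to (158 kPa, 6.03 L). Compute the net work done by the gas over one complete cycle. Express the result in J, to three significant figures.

Constant-volume legs do no work.
W(i) = (158)(19.1 − 6.03) = 2065 J; W(iii) = (274)(6.03 − 19.1) = -3581 J.
W_net = 2065 − 3581 = -1516 J (the counter-clockwise enclosed area).

W_net ≈ -1520 J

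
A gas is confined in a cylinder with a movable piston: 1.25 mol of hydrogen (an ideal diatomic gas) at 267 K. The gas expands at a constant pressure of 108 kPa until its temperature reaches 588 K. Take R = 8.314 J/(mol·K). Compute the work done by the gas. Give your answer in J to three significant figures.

W ≈ 3340 J

Isobaric: W = P ΔV = nR ΔT.
W = (1.25)(8.314)(588 − 267) = 3336 J.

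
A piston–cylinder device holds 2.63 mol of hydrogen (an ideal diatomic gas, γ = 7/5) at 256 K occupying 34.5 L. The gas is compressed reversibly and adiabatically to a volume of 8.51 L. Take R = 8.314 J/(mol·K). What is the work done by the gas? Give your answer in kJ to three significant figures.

W ≈ -10.5 kJ

Adiabatic: TV^(γ−1) = const with γ = 7/5.
T₂ = T₁ (V₁/V₂)^(γ−1) = 256 × (34.5/8.51)^0.4 = 256 × 1.75 = 448.1 K.
W_by = nCᵥ(T₁ − T₂) = (2.63)(20.79)(256 − 448.1) = -10502 J.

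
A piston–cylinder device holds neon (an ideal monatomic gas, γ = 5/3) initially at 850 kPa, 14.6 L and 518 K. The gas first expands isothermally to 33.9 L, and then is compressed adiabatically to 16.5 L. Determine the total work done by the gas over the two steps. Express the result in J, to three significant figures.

W_total ≈ -1020 J

Step 1 (isothermal): W = P₁V₁ ln(V₂/V₁) = (12410) ln(33.9/14.6) = 10454 J.
After step 1: P = 366.1 kPa, V = 33.9 L, T = 518 K.
Step 2 (adiabatic): W = (P₁V₁ − P₂V₂)/(γ−1) = (12410 − 20056)/0.667 = -11469 J.
W_total = 10454 − 11469 = -1015 J.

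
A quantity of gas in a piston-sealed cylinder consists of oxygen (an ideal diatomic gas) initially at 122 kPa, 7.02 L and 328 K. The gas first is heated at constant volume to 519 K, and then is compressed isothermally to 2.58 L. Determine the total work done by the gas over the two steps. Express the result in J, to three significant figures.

W_total ≈ -1360 J

Step 1 (isochoric): W = 0 (constant volume).
After step 1: P = 193 kPa (V unchanged).
Step 2 (isothermal): W = P₁V₁ ln(V₂/V₁) = (1355) ln(2.58/7.02) = -1356 J.
W_total = 0 − 1356 = -1356 J.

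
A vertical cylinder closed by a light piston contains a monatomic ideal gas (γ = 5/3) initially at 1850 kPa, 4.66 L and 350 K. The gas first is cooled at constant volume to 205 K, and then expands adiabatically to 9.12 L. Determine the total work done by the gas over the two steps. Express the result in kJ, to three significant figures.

W_total ≈ 2.73 kJ

Step 1 (isochoric): W = 0 (constant volume).
After step 1: P = 1084 kPa (V unchanged).
Step 2 (adiabatic): W = (P₁V₁ − P₂V₂)/(γ−1) = (5049 − 3227)/0.667 = 2733 J.
W_total = 0 + 2733 = 2733 J.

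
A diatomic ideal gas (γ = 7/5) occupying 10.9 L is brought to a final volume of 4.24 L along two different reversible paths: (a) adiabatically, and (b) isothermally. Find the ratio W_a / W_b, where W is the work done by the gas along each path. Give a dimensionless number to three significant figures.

Path (a) adiabatic: W = P₁V₁(1 − (V₁/V₂)^(γ−1))/(γ−1) → W_a/(P₁V₁) = -1.147.
Path (b) isothermal: W = P₁V₁ ln(V₂/V₁) → W_b/(P₁V₁) = -0.9442.
W_a / W_b = -1.147 / -0.9442 = 1.215.

W_a / W_b ≈ 1.22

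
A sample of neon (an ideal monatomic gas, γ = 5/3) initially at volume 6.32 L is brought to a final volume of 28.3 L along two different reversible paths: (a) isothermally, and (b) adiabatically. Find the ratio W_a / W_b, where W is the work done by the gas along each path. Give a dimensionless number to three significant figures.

Path (a) isothermal: W = P₁V₁ ln(V₂/V₁) → W_a/(P₁V₁) = 1.499.
Path (b) adiabatic: W = P₁V₁(1 − (V₁/V₂)^(γ−1))/(γ−1) → W_b/(P₁V₁) = 0.9479.
W_a / W_b = 1.499 / 0.9479 = 1.582.

W_a / W_b ≈ 1.58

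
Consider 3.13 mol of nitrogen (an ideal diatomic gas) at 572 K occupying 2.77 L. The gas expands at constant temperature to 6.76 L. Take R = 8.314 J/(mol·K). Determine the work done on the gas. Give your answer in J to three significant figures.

Isothermal: W = nRT ln(V₂/V₁).
W = (3.13)(8.314)(572) × ln(6.76/2.77)
  = 14885 × 0.8922
W_by_gas = 13280 J; work on gas = −W_by = -13280 J.

W ≈ -13300 J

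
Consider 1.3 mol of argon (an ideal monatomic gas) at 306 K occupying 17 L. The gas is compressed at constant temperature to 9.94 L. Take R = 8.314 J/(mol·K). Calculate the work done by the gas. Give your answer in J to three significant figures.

W ≈ -1770 J

Isothermal: W = nRT ln(V₂/V₁).
W = (1.3)(8.314)(306) × ln(9.94/17)
  = 3307 × -0.5366
W_by_gas = -1775 J.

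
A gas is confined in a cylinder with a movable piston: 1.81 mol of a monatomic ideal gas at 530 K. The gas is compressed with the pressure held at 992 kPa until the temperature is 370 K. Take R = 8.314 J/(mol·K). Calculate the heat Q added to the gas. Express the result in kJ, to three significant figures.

Q ≈ -6.02 kJ

Isobaric: W = nRΔT = (1.81)(8.314)(-160) = -2408 J.
ΔU = nCᵥΔT with Cᵥ = 3R/2: ΔU = (1.81)(12.47)(-160) = -3612 J.
Q = ΔU + W = -3612 − 2408 = -6019 J.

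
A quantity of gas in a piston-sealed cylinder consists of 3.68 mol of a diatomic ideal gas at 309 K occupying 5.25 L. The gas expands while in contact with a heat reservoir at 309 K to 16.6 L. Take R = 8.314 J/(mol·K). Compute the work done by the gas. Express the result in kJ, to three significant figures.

Isothermal: W = nRT ln(V₂/V₁).
W = (3.68)(8.314)(309) × ln(16.6/5.25)
  = 9454 × 1.151
W_by_gas = 10883 J.

W ≈ 10.9 kJ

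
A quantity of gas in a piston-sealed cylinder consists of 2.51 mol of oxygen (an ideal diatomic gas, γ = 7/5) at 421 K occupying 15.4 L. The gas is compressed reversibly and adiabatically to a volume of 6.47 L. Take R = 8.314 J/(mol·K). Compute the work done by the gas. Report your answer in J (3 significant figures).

W ≈ -9110 J

Adiabatic: TV^(γ−1) = const with γ = 7/5.
T₂ = T₁ (V₁/V₂)^(γ−1) = 421 × (15.4/6.47)^0.4 = 421 × 1.415 = 595.6 K.
W_by = nCᵥ(T₁ − T₂) = (2.51)(20.79)(421 − 595.6) = -9107 J.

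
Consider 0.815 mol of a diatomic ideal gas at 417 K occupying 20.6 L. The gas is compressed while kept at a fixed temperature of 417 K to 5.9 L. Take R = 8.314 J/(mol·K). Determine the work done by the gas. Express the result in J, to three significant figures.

W ≈ -3530 J

Isothermal: W = nRT ln(V₂/V₁).
W = (0.815)(8.314)(417) × ln(5.9/20.6)
  = 2826 × -1.25
W_by_gas = -3533 J.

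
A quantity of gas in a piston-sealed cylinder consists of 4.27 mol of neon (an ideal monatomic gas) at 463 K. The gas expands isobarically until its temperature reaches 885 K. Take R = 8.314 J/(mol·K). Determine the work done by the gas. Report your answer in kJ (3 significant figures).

W ≈ 15.0 kJ

Isobaric: W = P ΔV = nR ΔT.
W = (4.27)(8.314)(885 − 463) = 14981 J.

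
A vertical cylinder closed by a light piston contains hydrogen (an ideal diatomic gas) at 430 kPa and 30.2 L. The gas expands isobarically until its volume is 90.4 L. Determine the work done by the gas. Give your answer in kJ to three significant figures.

W ≈ 25.9 kJ

Isobaric: W = P ΔV.
W = (430 kPa)(90.4 − 30.2 L) = (430)(60.2) = 25886 J.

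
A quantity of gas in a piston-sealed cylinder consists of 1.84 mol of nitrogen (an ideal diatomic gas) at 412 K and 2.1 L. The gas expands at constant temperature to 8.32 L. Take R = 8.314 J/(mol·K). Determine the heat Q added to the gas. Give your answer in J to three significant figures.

Isothermal ⇒ ΔU = 0, so Q = W = nRT ln(V₂/V₁).
Q = (1.84)(8.314)(412) ln(8.32/2.1) = 6303 × 1.377 = 8677 J.

Q ≈ 8680 J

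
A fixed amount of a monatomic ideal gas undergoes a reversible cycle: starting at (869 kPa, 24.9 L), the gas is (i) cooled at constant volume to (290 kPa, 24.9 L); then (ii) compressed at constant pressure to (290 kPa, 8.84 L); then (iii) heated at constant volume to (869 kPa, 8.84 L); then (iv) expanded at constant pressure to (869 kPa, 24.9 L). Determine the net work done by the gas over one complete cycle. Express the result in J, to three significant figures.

Constant-volume legs do no work.
W(ii) = (290)(8.84 − 24.9) = -4657 J; W(iv) = (869)(24.9 − 8.84) = 13956 J.
W_net = -4657 + 13956 = 9299 J (the clockwise enclosed area).

W_net ≈ 9300 J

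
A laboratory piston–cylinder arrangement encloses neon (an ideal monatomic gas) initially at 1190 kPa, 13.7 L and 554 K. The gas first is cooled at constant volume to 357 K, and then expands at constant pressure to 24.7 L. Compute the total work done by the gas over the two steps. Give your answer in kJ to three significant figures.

W_total ≈ 8.44 kJ

Step 1 (isochoric): W = 0 (constant volume).
After step 1: P = 766.8 kPa (V unchanged).
Step 2 (isobaric): W = PΔV = (766.8 kPa)(24.7 − 13.7 L) = 8435 J.
W_total = 0 + 8435 = 8435 J.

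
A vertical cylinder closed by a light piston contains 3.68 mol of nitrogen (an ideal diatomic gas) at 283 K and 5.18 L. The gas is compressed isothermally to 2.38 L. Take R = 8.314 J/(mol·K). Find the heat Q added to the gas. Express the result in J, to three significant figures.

Isothermal ⇒ ΔU = 0, so Q = W = nRT ln(V₂/V₁).
Q = (3.68)(8.314)(283) ln(2.38/5.18) = 8659 × -0.7777 = -6734 J.

Q ≈ -6730 J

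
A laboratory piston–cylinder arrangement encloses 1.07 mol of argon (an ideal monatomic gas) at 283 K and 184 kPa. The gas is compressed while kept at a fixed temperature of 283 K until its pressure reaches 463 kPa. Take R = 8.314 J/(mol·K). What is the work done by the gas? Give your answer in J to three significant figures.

W ≈ -2320 J

Isothermal process: W = nRT ln(V₂/V₁) = nRT ln(P₁/P₂).
W = (1.07)(8.314)(283) × ln(184/463)
  = 2518 × ln(0.3974) = 2518 × -0.9228
W_by_gas = -2323 J.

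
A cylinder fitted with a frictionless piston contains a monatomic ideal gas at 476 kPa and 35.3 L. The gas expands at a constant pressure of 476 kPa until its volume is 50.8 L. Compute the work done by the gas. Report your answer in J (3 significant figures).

Isobaric: W = P ΔV.
W = (476 kPa)(50.8 − 35.3 L) = (476)(15.5) = 7378 J.

W ≈ 7380 J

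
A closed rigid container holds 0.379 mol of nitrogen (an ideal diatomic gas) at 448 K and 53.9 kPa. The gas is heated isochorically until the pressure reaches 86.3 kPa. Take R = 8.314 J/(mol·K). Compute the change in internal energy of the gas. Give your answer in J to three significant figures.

Constant volume ⇒ W = 0, so Q = ΔU = nCᵥΔT with Cᵥ = 5R/2 = 20.79 J/(mol·K).
At constant V, T₂/T₁ = P₂/P₁ ⇒ ΔT = T₁(P₂/P₁ − 1) = 448·(86.3/53.9 − 1) = 269.3 K.
ΔU = (0.379)(20.79)(269.3) = 2121 J.

ΔU ≈ 2120 J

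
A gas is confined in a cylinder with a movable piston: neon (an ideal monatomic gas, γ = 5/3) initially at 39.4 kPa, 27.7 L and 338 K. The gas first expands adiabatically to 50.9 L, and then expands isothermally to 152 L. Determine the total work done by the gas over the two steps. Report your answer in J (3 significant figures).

Step 1 (adiabatic): W = (P₁V₁ − P₂V₂)/(γ−1) = (1091 − 727.5)/0.667 = 545.9 J.
After step 1: P = 14.29 kPa, V = 50.9 L, T = 225.3 K.
Step 2 (isothermal): W = P₁V₁ ln(V₂/V₁) = (727.5) ln(152/50.9) = 795.9 J.
W_total = 545.9 + 795.9 = 1342 J.

W_total ≈ 1340 J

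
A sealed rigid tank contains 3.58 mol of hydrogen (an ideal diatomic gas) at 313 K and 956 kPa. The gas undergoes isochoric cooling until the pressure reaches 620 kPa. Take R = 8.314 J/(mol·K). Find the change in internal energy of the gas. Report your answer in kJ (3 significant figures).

ΔU ≈ -8.19 kJ

Constant volume ⇒ W = 0, so Q = ΔU = nCᵥΔT with Cᵥ = 5R/2 = 20.79 J/(mol·K).
At constant V, T₂/T₁ = P₂/P₁ ⇒ ΔT = T₁(P₂/P₁ − 1) = 313·(620/956 − 1) = -110 K.
ΔU = (3.58)(20.79)(-110) = -8186 J.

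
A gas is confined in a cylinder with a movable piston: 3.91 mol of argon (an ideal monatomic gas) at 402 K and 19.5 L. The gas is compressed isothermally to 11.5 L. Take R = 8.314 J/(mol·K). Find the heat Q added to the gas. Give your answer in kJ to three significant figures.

Isothermal ⇒ ΔU = 0, so Q = W = nRT ln(V₂/V₁).
Q = (3.91)(8.314)(402) ln(11.5/19.5) = 13068 × -0.5281 = -6901 J.

Q ≈ -6.90 kJ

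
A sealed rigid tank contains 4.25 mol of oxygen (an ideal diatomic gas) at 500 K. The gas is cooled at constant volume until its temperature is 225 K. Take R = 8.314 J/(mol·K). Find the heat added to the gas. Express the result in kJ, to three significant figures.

Constant volume ⇒ W = 0, so Q = ΔU = nCᵥΔT with Cᵥ = 5R/2 = 20.79 J/(mol·K).
ΔU = (4.25)(20.79)(225 − 500) = -24292 J.

Q ≈ -24.3 kJ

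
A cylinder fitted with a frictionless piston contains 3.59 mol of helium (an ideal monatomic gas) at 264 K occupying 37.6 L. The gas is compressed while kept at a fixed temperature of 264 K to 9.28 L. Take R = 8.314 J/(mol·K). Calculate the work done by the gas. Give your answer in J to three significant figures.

W ≈ -11000 J

Isothermal: W = nRT ln(V₂/V₁).
W = (3.59)(8.314)(264) × ln(9.28/37.6)
  = 7880 × -1.399
W_by_gas = -11025 J.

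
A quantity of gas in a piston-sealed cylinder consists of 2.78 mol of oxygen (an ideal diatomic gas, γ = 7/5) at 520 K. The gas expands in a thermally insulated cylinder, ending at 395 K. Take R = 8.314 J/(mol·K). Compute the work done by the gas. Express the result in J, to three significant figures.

W ≈ 7220 J

Adiabatic ⇒ Q = 0, so W_by = −ΔU = nCᵥ(T₁ − T₂).
Cᵥ = 5R/2 = 20.79 J/(mol·K).
W = (2.78)(20.79)(520 − 395) = 7223 J.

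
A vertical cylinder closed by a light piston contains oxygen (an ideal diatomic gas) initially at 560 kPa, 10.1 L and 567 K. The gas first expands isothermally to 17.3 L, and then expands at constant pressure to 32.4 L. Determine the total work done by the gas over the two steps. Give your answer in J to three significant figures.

W_total ≈ 7980 J

Step 1 (isothermal): W = P₁V₁ ln(V₂/V₁) = (5656) ln(17.3/10.1) = 3044 J.
After step 1: P = 326.9 kPa, V = 17.3 L, T = 567 K.
Step 2 (isobaric): W = PΔV = (326.9 kPa)(32.4 − 17.3 L) = 4937 J.
W_total = 3044 + 4937 = 7981 J.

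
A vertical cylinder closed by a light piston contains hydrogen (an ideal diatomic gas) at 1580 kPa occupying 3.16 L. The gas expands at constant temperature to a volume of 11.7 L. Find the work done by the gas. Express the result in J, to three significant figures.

W ≈ 6540 J

Isothermal: W = nRT ln(V₂/V₁) = P₁V₁ ln(V₂/V₁).
P₁V₁ = (1580 kPa)(3.16 L) = 4993 J.
W = 4993 × ln(11.7/3.16) = 4993 × 1.309
W_by_gas = 6536 J.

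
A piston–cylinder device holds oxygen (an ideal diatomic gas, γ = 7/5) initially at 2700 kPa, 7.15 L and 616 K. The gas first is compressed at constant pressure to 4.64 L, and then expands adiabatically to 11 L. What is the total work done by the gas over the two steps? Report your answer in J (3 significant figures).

Step 1 (isobaric): W = PΔV = (2700 kPa)(4.64 − 7.15 L) = -6777 J.
After step 1: P = 2700 kPa, V = 4.64 L, T = 399.8 K.
Step 2 (adiabatic): W = (P₁V₁ − P₂V₂)/(γ−1) = (12528 − 8870)/0.4 = 9145 J.
W_total = -6777 + 9145 = 2368 J.

W_total ≈ 2370 J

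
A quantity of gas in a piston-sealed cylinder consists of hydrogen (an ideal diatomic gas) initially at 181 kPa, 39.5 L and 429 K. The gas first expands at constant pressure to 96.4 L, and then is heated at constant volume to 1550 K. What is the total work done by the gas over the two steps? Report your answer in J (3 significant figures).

W_total ≈ 10300 J

Step 1 (isobaric): W = PΔV = (181 kPa)(96.4 − 39.5 L) = 10299 J.
Step 2 (isochoric): W = 0 (constant volume).
W_total = 10299 + 0 = 10299 J.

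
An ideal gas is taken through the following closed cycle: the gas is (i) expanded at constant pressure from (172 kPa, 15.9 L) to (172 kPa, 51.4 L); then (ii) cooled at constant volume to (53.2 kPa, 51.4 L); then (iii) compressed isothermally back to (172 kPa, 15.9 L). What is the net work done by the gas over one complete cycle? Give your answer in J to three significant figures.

W_net ≈ 2900 J

Leg (i): W = PΔV = (172)(51.4 − 15.9) = 6106 J.
Leg (ii): W = 0.
Leg (iii): W = PᵢVᵢ ln(V_f/Vᵢ) = (2734) ln(15.9/51.4) = -3208 J.
W_net = 6106 − 3208 = 2898 J.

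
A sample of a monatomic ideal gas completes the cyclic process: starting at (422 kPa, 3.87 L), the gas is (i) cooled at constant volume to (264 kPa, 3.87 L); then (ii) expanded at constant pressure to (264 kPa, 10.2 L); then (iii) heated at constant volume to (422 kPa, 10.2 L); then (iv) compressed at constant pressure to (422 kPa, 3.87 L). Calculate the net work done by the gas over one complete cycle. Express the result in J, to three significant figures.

Constant-volume legs do no work.
W(ii) = (264)(10.2 − 3.87) = 1671 J; W(iv) = (422)(3.87 − 10.2) = -2671 J.
W_net = 1671 − 2671 = -1000 J (the counter-clockwise enclosed area).

W_net ≈ -1000 J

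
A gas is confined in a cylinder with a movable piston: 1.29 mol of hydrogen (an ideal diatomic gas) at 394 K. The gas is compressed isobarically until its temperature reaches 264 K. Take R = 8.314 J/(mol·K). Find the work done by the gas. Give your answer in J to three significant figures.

Isobaric: W = P ΔV = nR ΔT.
W = (1.29)(8.314)(264 − 394) = -1394 J.

W ≈ -1390 J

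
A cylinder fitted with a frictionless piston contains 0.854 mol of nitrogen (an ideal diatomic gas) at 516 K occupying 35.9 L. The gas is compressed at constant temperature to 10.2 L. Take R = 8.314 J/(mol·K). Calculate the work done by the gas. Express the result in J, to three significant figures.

Isothermal: W = nRT ln(V₂/V₁).
W = (0.854)(8.314)(516) × ln(10.2/35.9)
  = 3664 × -1.258
W_by_gas = -4610 J.

W ≈ -4610 J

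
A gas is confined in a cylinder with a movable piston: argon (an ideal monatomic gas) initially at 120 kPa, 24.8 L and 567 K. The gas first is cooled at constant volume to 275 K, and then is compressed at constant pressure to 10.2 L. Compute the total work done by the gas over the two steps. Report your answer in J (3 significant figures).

W_total ≈ -850 J

Step 1 (isochoric): W = 0 (constant volume).
After step 1: P = 58.2 kPa (V unchanged).
Step 2 (isobaric): W = PΔV = (58.2 kPa)(10.2 − 24.8 L) = -849.7 J.
W_total = 0 − 849.7 = -849.7 J.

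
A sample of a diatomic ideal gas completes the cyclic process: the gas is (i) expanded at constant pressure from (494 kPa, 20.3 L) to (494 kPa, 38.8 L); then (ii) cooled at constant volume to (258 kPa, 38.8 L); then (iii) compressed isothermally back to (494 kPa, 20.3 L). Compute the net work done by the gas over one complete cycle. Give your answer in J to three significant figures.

Leg (i): W = PΔV = (494)(38.8 − 20.3) = 9139 J.
Leg (ii): W = 0.
Leg (iii): W = PᵢVᵢ ln(V_f/Vᵢ) = (10010) ln(20.3/38.8) = -6485 J.
W_net = 9139 − 6485 = 2654 J.

W_net ≈ 2650 J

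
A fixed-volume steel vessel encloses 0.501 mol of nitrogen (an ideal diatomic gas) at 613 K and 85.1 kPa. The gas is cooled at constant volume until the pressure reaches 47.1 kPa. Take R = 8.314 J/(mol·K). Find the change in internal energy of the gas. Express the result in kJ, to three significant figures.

Constant volume ⇒ W = 0, so Q = ΔU = nCᵥΔT with Cᵥ = 5R/2 = 20.79 J/(mol·K).
At constant V, T₂/T₁ = P₂/P₁ ⇒ ΔT = T₁(P₂/P₁ − 1) = 613·(47.1/85.1 − 1) = -273.7 K.
ΔU = (0.501)(20.79)(-273.7) = -2850 J.

ΔU ≈ -2.85 kJ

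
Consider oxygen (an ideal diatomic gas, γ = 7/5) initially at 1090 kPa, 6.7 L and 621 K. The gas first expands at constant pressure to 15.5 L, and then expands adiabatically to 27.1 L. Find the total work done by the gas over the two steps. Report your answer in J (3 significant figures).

Step 1 (isobaric): W = PΔV = (1090 kPa)(15.5 − 6.7 L) = 9592 J.
After step 1: P = 1090 kPa, V = 15.5 L, T = 1437 K.
Step 2 (adiabatic): W = (P₁V₁ − P₂V₂)/(γ−1) = (16895 − 13511)/0.4 = 8459 J.
W_total = 9592 + 8459 = 18051 J.

W_total ≈ 18100 J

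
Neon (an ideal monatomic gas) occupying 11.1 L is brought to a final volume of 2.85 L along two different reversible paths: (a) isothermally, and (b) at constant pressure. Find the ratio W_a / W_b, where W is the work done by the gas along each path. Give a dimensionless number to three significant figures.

W_a / W_b ≈ 1.83

Path (a) isothermal: W = P₁V₁ ln(V₂/V₁) → W_a/(P₁V₁) = -1.36.
Path (b) isobaric: W = P₁(V₂ − V₁) → W_b/(P₁V₁) = -0.7432.
W_a / W_b = -1.36 / -0.7432 = 1.829.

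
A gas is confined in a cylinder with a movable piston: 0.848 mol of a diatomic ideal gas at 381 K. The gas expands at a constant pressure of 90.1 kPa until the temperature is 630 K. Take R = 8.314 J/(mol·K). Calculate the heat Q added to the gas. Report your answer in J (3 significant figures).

Q ≈ 6140 J

Isobaric: W = nRΔT = (0.848)(8.314)(249) = 1756 J.
ΔU = nCᵥΔT with Cᵥ = 5R/2: ΔU = (0.848)(20.79)(249) = 4389 J.
Q = ΔU + W = 4389 + 1756 = 6144 J.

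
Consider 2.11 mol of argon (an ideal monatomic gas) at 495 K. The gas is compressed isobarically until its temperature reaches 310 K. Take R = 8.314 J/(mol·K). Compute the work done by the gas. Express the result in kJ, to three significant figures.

Isobaric: W = P ΔV = nR ΔT.
W = (2.11)(8.314)(310 − 495) = -3245 J.

W ≈ -3.25 kJ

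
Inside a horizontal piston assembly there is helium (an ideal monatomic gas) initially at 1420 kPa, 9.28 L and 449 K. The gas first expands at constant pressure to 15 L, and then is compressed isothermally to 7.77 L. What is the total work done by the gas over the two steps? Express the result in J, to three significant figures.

Step 1 (isobaric): W = PΔV = (1420 kPa)(15 − 9.28 L) = 8122 J.
After step 1: P = 1420 kPa, V = 15 L, T = 725.8 K.
Step 2 (isothermal): W = P₁V₁ ln(V₂/V₁) = (21300) ln(7.77/15) = -14011 J.
W_total = 8122 − 14011 = -5888 J.

W_total ≈ -5890 J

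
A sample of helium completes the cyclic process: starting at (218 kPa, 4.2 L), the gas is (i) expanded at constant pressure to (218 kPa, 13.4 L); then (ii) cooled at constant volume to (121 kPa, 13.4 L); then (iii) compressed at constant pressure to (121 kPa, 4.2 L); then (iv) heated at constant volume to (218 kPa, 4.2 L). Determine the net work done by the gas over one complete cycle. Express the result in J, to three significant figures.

W_net ≈ 892 J

Constant-volume legs do no work.
W(i) = (218)(13.4 − 4.2) = 2006 J; W(iii) = (121)(4.2 − 13.4) = -1113 J.
W_net = 2006 − 1113 = 892.4 J (the clockwise enclosed area).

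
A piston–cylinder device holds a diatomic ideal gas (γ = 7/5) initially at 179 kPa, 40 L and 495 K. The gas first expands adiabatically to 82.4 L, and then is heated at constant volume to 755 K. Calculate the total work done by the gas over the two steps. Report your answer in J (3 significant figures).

Step 1 (adiabatic): W = (P₁V₁ − P₂V₂)/(γ−1) = (7160 − 5362)/0.4 = 4494 J.
Step 2 (isochoric): W = 0 (constant volume).
W_total = 4494 + 0 = 4494 J.

W_total ≈ 4490 J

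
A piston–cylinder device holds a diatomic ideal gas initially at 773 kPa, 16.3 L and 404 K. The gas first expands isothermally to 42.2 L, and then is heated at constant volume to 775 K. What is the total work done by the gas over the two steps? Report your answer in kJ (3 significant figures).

Step 1 (isothermal): W = P₁V₁ ln(V₂/V₁) = (12600) ln(42.2/16.3) = 11986 J.
Step 2 (isochoric): W = 0 (constant volume).
W_total = 11986 + 0 = 11986 J.

W_total ≈ 12.0 kJ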